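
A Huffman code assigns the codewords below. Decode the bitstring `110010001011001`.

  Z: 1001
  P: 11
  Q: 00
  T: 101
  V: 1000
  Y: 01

PQVTZ

Read left to right; each codeword is recognised as soon as it completes (prefix code):
  11→P | 00→Q | 1000→V | 101→T | 1001→Z
Decoded message: PQVTZ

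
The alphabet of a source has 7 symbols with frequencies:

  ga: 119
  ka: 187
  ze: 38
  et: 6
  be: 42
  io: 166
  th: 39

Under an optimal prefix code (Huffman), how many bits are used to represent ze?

Build the tree from the bottom:
et(6) + ze(38) → 44
th(39) + be(42) → 81
44 + 81 → 125
ga(119) + 125 → 244
io(166) + ka(187) → 353
244 + 353 → 597
ze sits 4 levels below the root, so its codeword is 4 bits.

4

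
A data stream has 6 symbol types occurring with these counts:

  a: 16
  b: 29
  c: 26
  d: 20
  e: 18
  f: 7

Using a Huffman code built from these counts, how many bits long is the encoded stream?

Merge the two smallest weights repeatedly:
f(7) + a(16) → 23
e(18) + d(20) → 38
23 + c(26) → 49
b(29) + 38 → 67
49 + 67 → 116
The encoded length is the sum of every internal node's weight: 23 + 38 + 49 + 67 + 116 = 293 bits.

293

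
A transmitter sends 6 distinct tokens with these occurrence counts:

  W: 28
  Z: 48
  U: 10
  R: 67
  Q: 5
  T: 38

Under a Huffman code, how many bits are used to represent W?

Repeatedly merge the two smallest:
combine Q(5), U(10) → 15
combine 15, W(28) → 43
combine T(38), 43 → 81
combine Z(48), R(67) → 115
combine 81, 115 → 196
W sits 3 levels below the root, so its codeword is 3 bits.

3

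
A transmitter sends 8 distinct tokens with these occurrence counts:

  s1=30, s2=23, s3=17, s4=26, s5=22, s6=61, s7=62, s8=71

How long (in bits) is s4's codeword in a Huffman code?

Build the tree from the bottom:
combine s3(17), s5(22) → 39
combine s2(23), s4(26) → 49
combine s1(30), 39 → 69
combine 49, s6(61) → 110
combine s7(62), 69 → 131
combine s8(71), 110 → 181
combine 131, 181 → 312
The subtree containing s4 is merged 4 times, so code length = 4.

4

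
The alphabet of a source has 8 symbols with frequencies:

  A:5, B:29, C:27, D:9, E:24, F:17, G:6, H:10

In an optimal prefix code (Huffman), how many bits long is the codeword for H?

4

Repeatedly merge the two smallest:
combine A(5), G(6) → 11
combine D(9), H(10) → 19
combine 11, F(17) → 28
combine 19, E(24) → 43
combine C(27), 28 → 55
combine B(29), 43 → 72
combine 55, 72 → 127
The subtree containing H is merged 4 times, so code length = 4.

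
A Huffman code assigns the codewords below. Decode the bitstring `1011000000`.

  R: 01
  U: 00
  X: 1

Read left to right; each codeword is recognised as soon as it completes (prefix code):
  1→X | 01→R | 1→X | 00→U | 00→U | 00→U
Decoded message: XRXUUU

XRXUUU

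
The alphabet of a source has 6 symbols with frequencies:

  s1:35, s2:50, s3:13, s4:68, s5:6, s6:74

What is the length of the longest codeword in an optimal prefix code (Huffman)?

Merge the two lowest-weight nodes at each step:
s5(6) + s3(13) → 19
19 + s1(35) → 54
s2(50) + 54 → 104
s4(68) + s6(74) → 142
104 + 142 → 246
Maximum depth reached is 4.

4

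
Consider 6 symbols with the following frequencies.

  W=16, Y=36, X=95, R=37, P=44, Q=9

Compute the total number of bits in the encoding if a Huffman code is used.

546

Merge the two smallest weights repeatedly:
combine Q(9), W(16) → 25
combine 25, Y(36) → 61
combine R(37), P(44) → 81
combine 61, 81 → 142
combine X(95), 142 → 237
Each symbol's bit-cost is frequency × depth; summing gives 546 bits (equivalently 25 + 61 + 81 + 142 + 237).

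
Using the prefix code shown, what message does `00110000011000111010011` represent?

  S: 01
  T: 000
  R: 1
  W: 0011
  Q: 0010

Read left to right; each codeword is recognised as soon as it completes (prefix code):
  0011→W | 000→T | 0011→W | 000→T | 1→R | 1→R | 1→R | 01→S | 0011→W
Decoded message: WTWTRRRSW

WTWTRRRSW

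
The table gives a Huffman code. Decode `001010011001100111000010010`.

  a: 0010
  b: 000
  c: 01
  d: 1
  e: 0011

adeeedbca

Read left to right; each codeword is recognised as soon as it completes (prefix code):
  0010→a | 1→d | 0011→e | 0011→e | 0011→e | 1→d | 000→b | 01→c | 0010→a
Decoded message: adeeedbca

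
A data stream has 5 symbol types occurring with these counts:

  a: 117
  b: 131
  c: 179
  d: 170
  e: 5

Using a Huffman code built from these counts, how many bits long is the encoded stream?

1326

Greedily combine the two least-frequent nodes:
e(5) + a(117) → 122
122 + b(131) → 253
d(170) + c(179) → 349
253 + 349 → 602
The encoded length is the sum of every internal node's weight: 122 + 253 + 349 + 602 = 1326 bits.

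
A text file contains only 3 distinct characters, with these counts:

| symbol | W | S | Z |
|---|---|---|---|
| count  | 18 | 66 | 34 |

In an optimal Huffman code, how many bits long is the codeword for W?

Repeatedly merge the two smallest:
W(18) + Z(34) → 52
52 + S(66) → 118
W sits 2 levels below the root, so its codeword is 2 bits.

2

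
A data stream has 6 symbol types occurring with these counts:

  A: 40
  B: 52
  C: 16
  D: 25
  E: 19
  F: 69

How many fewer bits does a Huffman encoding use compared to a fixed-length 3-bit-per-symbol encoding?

Fixed-length: 3 bits × 221 symbols = 663 bits.
Huffman merges:
C(16) + E(19) → 35
D(25) + 35 → 60
A(40) + B(52) → 92
60 + F(69) → 129
92 + 129 → 221
Huffman total = 35 + 60 + 92 + 129 + 221 = 537 bits.
Saving = 663 − 537 = 126 bits.

126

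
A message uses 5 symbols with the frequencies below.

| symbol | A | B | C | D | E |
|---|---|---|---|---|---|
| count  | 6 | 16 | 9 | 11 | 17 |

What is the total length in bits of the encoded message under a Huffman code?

133

Greedily combine the two least-frequent nodes:
combine A(6), C(9) → 15
combine D(11), 15 → 26
combine B(16), E(17) → 33
combine 26, 33 → 59
Each symbol's bit-cost is frequency × depth; summing gives 133 bits (equivalently 15 + 26 + 33 + 59).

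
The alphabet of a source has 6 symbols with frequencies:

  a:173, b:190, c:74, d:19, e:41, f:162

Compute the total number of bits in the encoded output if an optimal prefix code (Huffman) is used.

1512

Greedily combine the two least-frequent nodes:
combine d(19), e(41) → 60
combine 60, c(74) → 134
combine 134, f(162) → 296
combine a(173), b(190) → 363
combine 296, 363 → 659
Total encoded bits = sum of merged weights = 60 + 134 + 296 + 363 + 659 = 1512.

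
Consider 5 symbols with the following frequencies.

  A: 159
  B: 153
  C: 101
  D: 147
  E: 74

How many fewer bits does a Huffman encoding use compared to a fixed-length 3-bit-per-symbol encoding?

Fixed-length: 3 bits × 634 symbols = 1902 bits.
Huffman merges:
E(74) + C(101) → 175
D(147) + B(153) → 300
A(159) + 175 → 334
300 + 334 → 634
Huffman total = 175 + 300 + 334 + 634 = 1443 bits.
Saving = 1902 − 1443 = 459 bits.

459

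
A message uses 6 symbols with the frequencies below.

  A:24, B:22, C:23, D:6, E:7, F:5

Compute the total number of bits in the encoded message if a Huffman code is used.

Build the Huffman tree bottom-up:
merge F(5) and D(6): 11
merge E(7) and 11: 18
merge 18 and B(22): 40
merge C(23) and A(24): 47
merge 40 and 47: 87
Total encoded bits = sum of merged weights = 11 + 18 + 40 + 47 + 87 = 203.

203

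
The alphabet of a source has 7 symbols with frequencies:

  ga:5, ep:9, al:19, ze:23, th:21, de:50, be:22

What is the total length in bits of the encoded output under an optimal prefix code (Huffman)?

Build the Huffman tree bottom-up:
ga(5) + ep(9) → 14
14 + al(19) → 33
th(21) + be(22) → 43
ze(23) + 33 → 56
43 + de(50) → 93
56 + 93 → 149
The encoded length is the sum of every internal node's weight: 14 + 33 + 43 + 56 + 93 + 149 = 388 bits.

388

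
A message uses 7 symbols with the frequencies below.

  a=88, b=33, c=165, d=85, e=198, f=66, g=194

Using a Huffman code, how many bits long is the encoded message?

2194

Greedily combine the two least-frequent nodes:
combine b(33), f(66) → 99
combine d(85), a(88) → 173
combine 99, c(165) → 264
combine 173, g(194) → 367
combine e(198), 264 → 462
combine 367, 462 → 829
Each symbol's bit-cost is frequency × depth; summing gives 2194 bits (equivalently 99 + 173 + 264 + 367 + 462 + 829).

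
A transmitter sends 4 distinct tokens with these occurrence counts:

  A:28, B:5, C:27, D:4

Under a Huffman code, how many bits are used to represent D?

3

Build the tree from the bottom:
D(4) + B(5) → 9
9 + C(27) → 36
A(28) + 36 → 64
The subtree containing D is merged 3 times, so code length = 3.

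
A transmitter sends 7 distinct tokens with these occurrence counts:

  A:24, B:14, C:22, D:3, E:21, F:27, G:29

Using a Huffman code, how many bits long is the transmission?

381

Merge the two smallest weights repeatedly:
merge D(3) and B(14): 17
merge 17 and E(21): 38
merge C(22) and A(24): 46
merge F(27) and G(29): 56
merge 38 and 46: 84
merge 56 and 84: 140
Each symbol's bit-cost is frequency × depth; summing gives 381 bits (equivalently 17 + 38 + 46 + 56 + 84 + 140).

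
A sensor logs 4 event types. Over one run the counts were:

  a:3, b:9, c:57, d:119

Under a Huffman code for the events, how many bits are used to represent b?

Repeatedly merge the two smallest:
combine a(3), b(9) → 12
combine 12, c(57) → 69
combine 69, d(119) → 188
b's leaf is at depth 3, giving a 3-bit codeword.

3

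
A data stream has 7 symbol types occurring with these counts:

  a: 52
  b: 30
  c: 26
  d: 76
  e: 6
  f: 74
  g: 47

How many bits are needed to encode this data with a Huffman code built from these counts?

815

Merge the two smallest weights repeatedly:
combine e(6), c(26) → 32
combine b(30), 32 → 62
combine g(47), a(52) → 99
combine 62, f(74) → 136
combine d(76), 99 → 175
combine 136, 175 → 311
The encoded length is the sum of every internal node's weight: 32 + 62 + 99 + 136 + 175 + 311 = 815 bits.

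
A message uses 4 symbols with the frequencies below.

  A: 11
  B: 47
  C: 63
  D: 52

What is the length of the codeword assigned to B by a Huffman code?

3

Build the tree from the bottom:
A(11) + B(47) → 58
D(52) + 58 → 110
C(63) + 110 → 173
The subtree containing B is merged 3 times, so code length = 3.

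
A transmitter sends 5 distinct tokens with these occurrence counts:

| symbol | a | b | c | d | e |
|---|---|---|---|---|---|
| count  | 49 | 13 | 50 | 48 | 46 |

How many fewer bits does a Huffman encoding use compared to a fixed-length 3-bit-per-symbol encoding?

147

Fixed-length: 3 bits × 206 symbols = 618 bits.
Huffman merges:
merge b(13) and e(46): 59
merge d(48) and a(49): 97
merge c(50) and 59: 109
merge 97 and 109: 206
Huffman total = 59 + 97 + 109 + 206 = 471 bits.
Saving = 618 − 471 = 147 bits.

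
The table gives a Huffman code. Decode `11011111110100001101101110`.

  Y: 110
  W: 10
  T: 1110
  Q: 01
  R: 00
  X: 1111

YXTWRQWYT

Read left to right; each codeword is recognised as soon as it completes (prefix code):
  110→Y | 1111→X | 1110→T | 10→W | 00→R | 01→Q | 10→W | 110→Y | 1110→T
Decoded message: YXTWRQWYT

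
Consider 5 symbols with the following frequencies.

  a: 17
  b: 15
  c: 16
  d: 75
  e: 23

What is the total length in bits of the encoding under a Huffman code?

288

Build the Huffman tree bottom-up:
merge b(15) and c(16): 31
merge a(17) and e(23): 40
merge 31 and 40: 71
merge 71 and d(75): 146
The encoded length is the sum of every internal node's weight: 31 + 40 + 71 + 146 = 288 bits.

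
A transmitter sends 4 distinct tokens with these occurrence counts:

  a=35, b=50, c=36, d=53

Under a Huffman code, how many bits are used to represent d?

Repeatedly merge the two smallest:
a(35) + c(36) → 71
b(50) + d(53) → 103
71 + 103 → 174
d sits 2 levels below the root, so its codeword is 2 bits.

2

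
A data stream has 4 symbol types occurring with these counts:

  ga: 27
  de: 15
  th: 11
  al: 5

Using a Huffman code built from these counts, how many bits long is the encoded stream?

Greedily combine the two least-frequent nodes:
al(5) + th(11) → 16
de(15) + 16 → 31
ga(27) + 31 → 58
Total encoded bits = sum of merged weights = 16 + 31 + 58 = 105.

105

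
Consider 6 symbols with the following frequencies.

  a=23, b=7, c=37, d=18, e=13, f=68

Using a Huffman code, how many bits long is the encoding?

Merge the two smallest weights repeatedly:
b(7) + e(13) → 20
d(18) + 20 → 38
a(23) + c(37) → 60
38 + 60 → 98
f(68) + 98 → 166
Total encoded bits = sum of merged weights = 20 + 38 + 60 + 98 + 166 = 382.

382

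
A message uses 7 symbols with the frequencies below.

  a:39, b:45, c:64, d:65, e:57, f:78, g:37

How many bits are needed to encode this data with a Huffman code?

Build the Huffman tree bottom-up:
g(37) + a(39) → 76
b(45) + e(57) → 102
c(64) + d(65) → 129
76 + f(78) → 154
102 + 129 → 231
154 + 231 → 385
Total encoded bits = sum of merged weights = 76 + 102 + 129 + 154 + 231 + 385 = 1077.

1077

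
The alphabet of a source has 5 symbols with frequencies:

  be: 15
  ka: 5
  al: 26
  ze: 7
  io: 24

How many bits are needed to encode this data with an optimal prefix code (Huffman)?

Merge the two smallest weights repeatedly:
combine ka(5), ze(7) → 12
combine 12, be(15) → 27
combine io(24), al(26) → 50
combine 27, 50 → 77
Each symbol's bit-cost is frequency × depth; summing gives 166 bits (equivalently 12 + 27 + 50 + 77).

166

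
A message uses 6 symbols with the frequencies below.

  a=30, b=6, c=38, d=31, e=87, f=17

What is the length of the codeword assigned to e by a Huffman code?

Repeatedly merge the two smallest:
combine b(6), f(17) → 23
combine 23, a(30) → 53
combine d(31), c(38) → 69
combine 53, 69 → 122
combine e(87), 122 → 209
e is a child of the root — depth 1, so its codeword is a single bit.

1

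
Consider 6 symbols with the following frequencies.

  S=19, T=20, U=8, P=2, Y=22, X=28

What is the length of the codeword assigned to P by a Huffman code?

Huffman merges, smallest pair first:
P(2) + U(8) → 10
10 + S(19) → 29
T(20) + Y(22) → 42
X(28) + 29 → 57
42 + 57 → 99
P's leaf is at depth 4, giving a 4-bit codeword.

4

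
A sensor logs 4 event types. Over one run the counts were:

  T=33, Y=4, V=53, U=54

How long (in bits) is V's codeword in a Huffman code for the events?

Huffman merges, smallest pair first:
Y(4) + T(33) → 37
37 + V(53) → 90
U(54) + 90 → 144
V sits 2 levels below the root, so its codeword is 2 bits.

2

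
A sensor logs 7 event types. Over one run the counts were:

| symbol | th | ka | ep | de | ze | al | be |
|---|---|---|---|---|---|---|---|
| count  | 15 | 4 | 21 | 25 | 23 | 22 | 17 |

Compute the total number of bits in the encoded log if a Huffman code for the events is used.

352

Greedily combine the two least-frequent nodes:
ka(4) + th(15) → 19
be(17) + 19 → 36
ep(21) + al(22) → 43
ze(23) + de(25) → 48
36 + 43 → 79
48 + 79 → 127
The encoded length is the sum of every internal node's weight: 19 + 36 + 43 + 48 + 79 + 127 = 352 bits.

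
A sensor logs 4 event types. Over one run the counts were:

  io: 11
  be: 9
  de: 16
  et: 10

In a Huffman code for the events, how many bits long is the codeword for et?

2

Build the tree from the bottom:
combine be(9), et(10) → 19
combine io(11), de(16) → 27
combine 19, 27 → 46
The subtree containing et is merged 2 times, so code length = 2.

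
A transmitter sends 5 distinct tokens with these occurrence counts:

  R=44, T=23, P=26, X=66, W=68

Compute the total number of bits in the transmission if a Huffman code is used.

Merge the two smallest weights repeatedly:
combine T(23), P(26) → 49
combine R(44), 49 → 93
combine X(66), W(68) → 134
combine 93, 134 → 227
Each symbol's bit-cost is frequency × depth; summing gives 503 bits (equivalently 49 + 93 + 134 + 227).

503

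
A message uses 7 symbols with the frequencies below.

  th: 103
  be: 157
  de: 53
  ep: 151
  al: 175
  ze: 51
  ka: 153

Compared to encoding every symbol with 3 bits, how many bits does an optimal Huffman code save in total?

228

Fixed-length: 3 bits × 843 symbols = 2529 bits.
Huffman merges:
ze(51) + de(53) → 104
th(103) + 104 → 207
ep(151) + ka(153) → 304
be(157) + al(175) → 332
207 + 304 → 511
332 + 511 → 843
Huffman total = 104 + 207 + 304 + 332 + 511 + 843 = 2301 bits.
Saving = 2529 − 2301 = 228 bits.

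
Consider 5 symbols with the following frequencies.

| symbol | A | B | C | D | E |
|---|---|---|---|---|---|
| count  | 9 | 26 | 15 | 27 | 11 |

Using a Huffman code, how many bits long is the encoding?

Build the Huffman tree bottom-up:
merge A(9) and E(11): 20
merge C(15) and 20: 35
merge B(26) and D(27): 53
merge 35 and 53: 88
Total encoded bits = sum of merged weights = 20 + 35 + 53 + 88 = 196.

196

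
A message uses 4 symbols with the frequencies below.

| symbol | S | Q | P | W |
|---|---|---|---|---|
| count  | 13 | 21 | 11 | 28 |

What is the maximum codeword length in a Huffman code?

3

Merge the two lowest-weight nodes at each step:
combine P(11), S(13) → 24
combine Q(21), 24 → 45
combine W(28), 45 → 73
The first pair merged (P, S) ends up deepest, at depth 3.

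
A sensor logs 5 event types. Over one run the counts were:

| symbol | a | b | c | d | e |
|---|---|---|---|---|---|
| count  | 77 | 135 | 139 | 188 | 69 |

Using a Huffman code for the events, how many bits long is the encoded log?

1362

Greedily combine the two least-frequent nodes:
e(69) + a(77) → 146
b(135) + c(139) → 274
146 + d(188) → 334
274 + 334 → 608
The encoded length is the sum of every internal node's weight: 146 + 274 + 334 + 608 = 1362 bits.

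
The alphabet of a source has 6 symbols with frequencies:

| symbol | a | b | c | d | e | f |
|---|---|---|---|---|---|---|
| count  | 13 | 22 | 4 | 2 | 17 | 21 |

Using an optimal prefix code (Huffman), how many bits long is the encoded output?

183

Build the Huffman tree bottom-up:
combine d(2), c(4) → 6
combine 6, a(13) → 19
combine e(17), 19 → 36
combine f(21), b(22) → 43
combine 36, 43 → 79
The encoded length is the sum of every internal node's weight: 6 + 19 + 36 + 43 + 79 = 183 bits.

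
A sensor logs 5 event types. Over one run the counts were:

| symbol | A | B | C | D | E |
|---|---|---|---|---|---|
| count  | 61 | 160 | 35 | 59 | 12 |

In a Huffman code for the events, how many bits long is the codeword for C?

Repeatedly merge the two smallest:
merge E(12) and C(35): 47
merge 47 and D(59): 106
merge A(61) and 106: 167
merge B(160) and 167: 327
C's leaf is at depth 4, giving a 4-bit codeword.

4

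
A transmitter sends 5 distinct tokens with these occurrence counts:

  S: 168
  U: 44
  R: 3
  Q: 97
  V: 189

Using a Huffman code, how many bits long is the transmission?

Greedily combine the two least-frequent nodes:
R(3) + U(44) → 47
47 + Q(97) → 144
144 + S(168) → 312
V(189) + 312 → 501
Total encoded bits = sum of merged weights = 47 + 144 + 312 + 501 = 1004.

1004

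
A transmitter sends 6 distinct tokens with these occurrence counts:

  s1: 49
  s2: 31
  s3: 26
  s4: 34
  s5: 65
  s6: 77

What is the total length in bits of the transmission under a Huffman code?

704

Merge the two smallest weights repeatedly:
merge s3(26) and s2(31): 57
merge s4(34) and s1(49): 83
merge 57 and s5(65): 122
merge s6(77) and 83: 160
merge 122 and 160: 282
The encoded length is the sum of every internal node's weight: 57 + 83 + 122 + 160 + 282 = 704 bits.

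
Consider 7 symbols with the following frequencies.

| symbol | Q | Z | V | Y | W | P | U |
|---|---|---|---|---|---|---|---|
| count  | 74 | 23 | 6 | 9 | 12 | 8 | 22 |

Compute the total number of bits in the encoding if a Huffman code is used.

Merge the two smallest weights repeatedly:
V(6) + P(8) → 14
Y(9) + W(12) → 21
14 + 21 → 35
U(22) + Z(23) → 45
35 + 45 → 80
Q(74) + 80 → 154
Each symbol's bit-cost is frequency × depth; summing gives 349 bits (equivalently 14 + 21 + 35 + 45 + 80 + 154).

349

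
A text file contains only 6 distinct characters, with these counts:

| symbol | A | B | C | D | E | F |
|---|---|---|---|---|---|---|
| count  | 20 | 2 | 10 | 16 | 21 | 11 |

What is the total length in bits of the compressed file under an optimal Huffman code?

Greedily combine the two least-frequent nodes:
merge B(2) and C(10): 12
merge F(11) and 12: 23
merge D(16) and A(20): 36
merge E(21) and 23: 44
merge 36 and 44: 80
Total encoded bits = sum of merged weights = 12 + 23 + 36 + 44 + 80 = 195.

195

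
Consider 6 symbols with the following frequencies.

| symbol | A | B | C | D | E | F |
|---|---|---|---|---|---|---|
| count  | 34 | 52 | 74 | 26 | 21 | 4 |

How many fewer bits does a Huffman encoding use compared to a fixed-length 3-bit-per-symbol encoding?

135

Fixed-length: 3 bits × 211 symbols = 633 bits.
Huffman merges:
F(4) + E(21) → 25
25 + D(26) → 51
A(34) + 51 → 85
B(52) + C(74) → 126
85 + 126 → 211
Huffman total = 25 + 51 + 85 + 126 + 211 = 498 bits.
Saving = 633 − 498 = 135 bits.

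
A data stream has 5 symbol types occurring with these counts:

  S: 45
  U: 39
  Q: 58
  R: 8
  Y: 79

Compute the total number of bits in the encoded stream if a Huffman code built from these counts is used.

Build the Huffman tree bottom-up:
R(8) + U(39) → 47
S(45) + 47 → 92
Q(58) + Y(79) → 137
92 + 137 → 229
Total encoded bits = sum of merged weights = 47 + 92 + 137 + 229 = 505.

505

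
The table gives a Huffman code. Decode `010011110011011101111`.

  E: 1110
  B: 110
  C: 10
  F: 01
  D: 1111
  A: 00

Read left to right; each codeword is recognised as soon as it completes (prefix code):
  01→F | 00→A | 1111→D | 00→A | 110→B | 1110→E | 1111→D
Decoded message: FADABED

FADABED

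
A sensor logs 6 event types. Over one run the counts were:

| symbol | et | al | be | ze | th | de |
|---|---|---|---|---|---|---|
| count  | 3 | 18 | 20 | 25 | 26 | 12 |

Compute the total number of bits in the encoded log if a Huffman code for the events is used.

256

Build the Huffman tree bottom-up:
merge et(3) and de(12): 15
merge 15 and al(18): 33
merge be(20) and ze(25): 45
merge th(26) and 33: 59
merge 45 and 59: 104
Total encoded bits = sum of merged weights = 15 + 33 + 45 + 59 + 104 = 256.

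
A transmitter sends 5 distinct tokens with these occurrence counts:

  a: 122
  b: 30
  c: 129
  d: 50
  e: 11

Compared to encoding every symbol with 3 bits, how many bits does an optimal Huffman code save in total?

Fixed-length: 3 bits × 342 symbols = 1026 bits.
Huffman merges:
e(11) + b(30) → 41
41 + d(50) → 91
91 + a(122) → 213
c(129) + 213 → 342
Huffman total = 41 + 91 + 213 + 342 = 687 bits.
Saving = 1026 − 687 = 339 bits.

339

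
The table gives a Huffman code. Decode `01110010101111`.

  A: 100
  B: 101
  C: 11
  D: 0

DCABDCC

Read left to right; each codeword is recognised as soon as it completes (prefix code):
  0→D | 11→C | 100→A | 101→B | 0→D | 11→C | 11→C
Decoded message: DCABDCC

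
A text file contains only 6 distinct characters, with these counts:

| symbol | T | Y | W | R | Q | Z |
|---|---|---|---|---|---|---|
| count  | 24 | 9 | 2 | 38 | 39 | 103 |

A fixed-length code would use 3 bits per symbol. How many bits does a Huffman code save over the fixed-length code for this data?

199

Fixed-length: 3 bits × 215 symbols = 645 bits.
Huffman merges:
W(2) + Y(9) → 11
11 + T(24) → 35
35 + R(38) → 73
Q(39) + 73 → 112
Z(103) + 112 → 215
Huffman total = 11 + 35 + 73 + 112 + 215 = 446 bits.
Saving = 645 − 446 = 199 bits.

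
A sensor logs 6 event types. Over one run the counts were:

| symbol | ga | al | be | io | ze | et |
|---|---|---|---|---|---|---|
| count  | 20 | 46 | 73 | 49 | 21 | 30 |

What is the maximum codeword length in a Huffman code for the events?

Merge the two lowest-weight nodes at each step:
merge ga(20) and ze(21): 41
merge et(30) and 41: 71
merge al(46) and io(49): 95
merge 71 and be(73): 144
merge 95 and 144: 239
The rarest symbols sit at the bottom; the longest codeword is 4 bits.

4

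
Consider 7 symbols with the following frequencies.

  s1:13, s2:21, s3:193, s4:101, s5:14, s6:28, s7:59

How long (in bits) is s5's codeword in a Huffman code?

Huffman merges, smallest pair first:
merge s1(13) and s5(14): 27
merge s2(21) and 27: 48
merge s6(28) and 48: 76
merge s7(59) and 76: 135
merge s4(101) and 135: 236
merge s3(193) and 236: 429
s5's leaf is at depth 6, giving a 6-bit codeword.

6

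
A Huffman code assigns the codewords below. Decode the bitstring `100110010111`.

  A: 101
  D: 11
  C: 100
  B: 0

CDBBAD

Read left to right; each codeword is recognised as soon as it completes (prefix code):
  100→C | 11→D | 0→B | 0→B | 101→A | 11→D
Decoded message: CDBBAD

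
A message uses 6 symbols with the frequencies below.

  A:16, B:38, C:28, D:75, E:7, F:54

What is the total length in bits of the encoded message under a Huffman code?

Greedily combine the two least-frequent nodes:
merge E(7) and A(16): 23
merge 23 and C(28): 51
merge B(38) and 51: 89
merge F(54) and D(75): 129
merge 89 and 129: 218
Each symbol's bit-cost is frequency × depth; summing gives 510 bits (equivalently 23 + 51 + 89 + 129 + 218).

510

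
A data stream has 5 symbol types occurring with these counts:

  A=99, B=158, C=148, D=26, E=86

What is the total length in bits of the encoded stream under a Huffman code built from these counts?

Merge the two smallest weights repeatedly:
combine D(26), E(86) → 112
combine A(99), 112 → 211
combine C(148), B(158) → 306
combine 211, 306 → 517
Each symbol's bit-cost is frequency × depth; summing gives 1146 bits (equivalently 112 + 211 + 306 + 517).

1146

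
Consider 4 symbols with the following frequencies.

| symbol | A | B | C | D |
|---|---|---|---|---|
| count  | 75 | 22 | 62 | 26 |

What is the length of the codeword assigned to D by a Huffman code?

3

Build the tree from the bottom:
combine B(22), D(26) → 48
combine 48, C(62) → 110
combine A(75), 110 → 185
D sits 3 levels below the root, so its codeword is 3 bits.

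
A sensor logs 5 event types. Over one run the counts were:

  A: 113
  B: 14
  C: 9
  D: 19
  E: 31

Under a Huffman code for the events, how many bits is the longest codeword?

Merge the two lowest-weight nodes at each step:
combine C(9), B(14) → 23
combine D(19), 23 → 42
combine E(31), 42 → 73
combine 73, A(113) → 186
The rarest symbols sit at the bottom; the longest codeword is 4 bits.

4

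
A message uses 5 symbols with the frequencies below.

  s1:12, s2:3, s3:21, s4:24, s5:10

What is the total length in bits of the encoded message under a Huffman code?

153

Merge the two smallest weights repeatedly:
combine s2(3), s5(10) → 13
combine s1(12), 13 → 25
combine s3(21), s4(24) → 45
combine 25, 45 → 70
The encoded length is the sum of every internal node's weight: 13 + 25 + 45 + 70 = 153 bits.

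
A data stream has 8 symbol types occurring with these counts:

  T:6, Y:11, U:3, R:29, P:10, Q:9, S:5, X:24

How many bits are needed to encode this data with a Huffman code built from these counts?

Build the Huffman tree bottom-up:
merge U(3) and S(5): 8
merge T(6) and 8: 14
merge Q(9) and P(10): 19
merge Y(11) and 14: 25
merge 19 and X(24): 43
merge 25 and R(29): 54
merge 43 and 54: 97
Total encoded bits = sum of merged weights = 8 + 14 + 19 + 25 + 43 + 54 + 97 = 260.

260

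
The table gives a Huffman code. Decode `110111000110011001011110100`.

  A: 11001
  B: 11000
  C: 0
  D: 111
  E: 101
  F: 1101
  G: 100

Read left to right; each codeword is recognised as soon as it completes (prefix code):
  1101→F | 11000→B | 11001→A | 100→G | 101→E | 111→D | 0→C | 100→G
Decoded message: FBAGEDCG

FBAGEDCG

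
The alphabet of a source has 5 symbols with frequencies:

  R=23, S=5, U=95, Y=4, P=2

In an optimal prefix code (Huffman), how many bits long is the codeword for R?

2

Huffman merges, smallest pair first:
P(2) + Y(4) → 6
S(5) + 6 → 11
11 + R(23) → 34
34 + U(95) → 129
R sits 2 levels below the root, so its codeword is 2 bits.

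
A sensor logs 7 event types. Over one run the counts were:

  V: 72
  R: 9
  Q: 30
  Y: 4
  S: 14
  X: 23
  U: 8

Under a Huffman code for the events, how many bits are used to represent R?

Build the tree from the bottom:
combine Y(4), U(8) → 12
combine R(9), 12 → 21
combine S(14), 21 → 35
combine X(23), Q(30) → 53
combine 35, 53 → 88
combine V(72), 88 → 160
R sits 4 levels below the root, so its codeword is 4 bits.

4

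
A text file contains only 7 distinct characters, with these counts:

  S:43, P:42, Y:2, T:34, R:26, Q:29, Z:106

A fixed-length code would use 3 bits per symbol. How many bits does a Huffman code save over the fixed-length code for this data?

Fixed-length: 3 bits × 282 symbols = 846 bits.
Huffman merges:
Y(2) + R(26) → 28
28 + Q(29) → 57
T(34) + P(42) → 76
S(43) + 57 → 100
76 + 100 → 176
Z(106) + 176 → 282
Huffman total = 28 + 57 + 76 + 100 + 176 + 282 = 719 bits.
Saving = 846 − 719 = 127 bits.

127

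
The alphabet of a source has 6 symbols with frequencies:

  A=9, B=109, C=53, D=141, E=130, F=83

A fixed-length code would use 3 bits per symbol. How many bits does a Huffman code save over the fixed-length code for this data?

318

Fixed-length: 3 bits × 525 symbols = 1575 bits.
Huffman merges:
combine A(9), C(53) → 62
combine 62, F(83) → 145
combine B(109), E(130) → 239
combine D(141), 145 → 286
combine 239, 286 → 525
Huffman total = 62 + 145 + 239 + 286 + 525 = 1257 bits.
Saving = 1575 − 1257 = 318 bits.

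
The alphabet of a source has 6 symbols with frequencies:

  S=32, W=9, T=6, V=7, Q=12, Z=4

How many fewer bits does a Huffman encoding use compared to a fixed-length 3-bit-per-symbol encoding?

Fixed-length: 3 bits × 70 symbols = 210 bits.
Huffman merges:
merge Z(4) and T(6): 10
merge V(7) and W(9): 16
merge 10 and Q(12): 22
merge 16 and 22: 38
merge S(32) and 38: 70
Huffman total = 10 + 16 + 22 + 38 + 70 = 156 bits.
Saving = 210 − 156 = 54 bits.

54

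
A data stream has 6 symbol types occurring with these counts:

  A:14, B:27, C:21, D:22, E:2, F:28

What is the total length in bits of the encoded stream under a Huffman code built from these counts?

Greedily combine the two least-frequent nodes:
merge E(2) and A(14): 16
merge 16 and C(21): 37
merge D(22) and B(27): 49
merge F(28) and 37: 65
merge 49 and 65: 114
Total encoded bits = sum of merged weights = 16 + 37 + 49 + 65 + 114 = 281.

281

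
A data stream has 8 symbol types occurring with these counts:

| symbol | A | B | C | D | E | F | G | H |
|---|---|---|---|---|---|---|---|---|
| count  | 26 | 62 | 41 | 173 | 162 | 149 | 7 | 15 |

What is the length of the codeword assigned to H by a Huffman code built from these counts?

6

Huffman merges, smallest pair first:
combine G(7), H(15) → 22
combine 22, A(26) → 48
combine C(41), 48 → 89
combine B(62), 89 → 151
combine F(149), 151 → 300
combine E(162), D(173) → 335
combine 300, 335 → 635
H sits 6 levels below the root, so its codeword is 6 bits.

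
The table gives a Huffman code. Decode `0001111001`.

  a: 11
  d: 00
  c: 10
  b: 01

dbacb

Read left to right; each codeword is recognised as soon as it completes (prefix code):
  00→d | 01→b | 11→a | 10→c | 01→b
Decoded message: dbacb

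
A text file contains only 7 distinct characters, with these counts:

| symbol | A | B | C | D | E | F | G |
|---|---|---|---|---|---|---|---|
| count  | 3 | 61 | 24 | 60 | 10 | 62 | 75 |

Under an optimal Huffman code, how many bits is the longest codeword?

5

Merge the two lowest-weight nodes at each step:
merge A(3) and E(10): 13
merge 13 and C(24): 37
merge 37 and D(60): 97
merge B(61) and F(62): 123
merge G(75) and 97: 172
merge 123 and 172: 295
The rarest symbols sit at the bottom; the longest codeword is 5 bits.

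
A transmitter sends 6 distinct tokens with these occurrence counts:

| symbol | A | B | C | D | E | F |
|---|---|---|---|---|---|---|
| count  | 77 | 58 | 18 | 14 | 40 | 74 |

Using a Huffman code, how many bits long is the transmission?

Build the Huffman tree bottom-up:
D(14) + C(18) → 32
32 + E(40) → 72
B(58) + 72 → 130
F(74) + A(77) → 151
130 + 151 → 281
Each symbol's bit-cost is frequency × depth; summing gives 666 bits (equivalently 32 + 72 + 130 + 151 + 281).

666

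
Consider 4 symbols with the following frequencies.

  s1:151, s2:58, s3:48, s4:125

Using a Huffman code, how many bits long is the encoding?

719

Merge the two smallest weights repeatedly:
merge s3(48) and s2(58): 106
merge 106 and s4(125): 231
merge s1(151) and 231: 382
Total encoded bits = sum of merged weights = 106 + 231 + 382 = 719.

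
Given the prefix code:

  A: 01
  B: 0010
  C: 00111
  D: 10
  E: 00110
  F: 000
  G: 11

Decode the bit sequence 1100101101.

GBGA

Read left to right; each codeword is recognised as soon as it completes (prefix code):
  11→G | 0010→B | 11→G | 01→A
Decoded message: GBGA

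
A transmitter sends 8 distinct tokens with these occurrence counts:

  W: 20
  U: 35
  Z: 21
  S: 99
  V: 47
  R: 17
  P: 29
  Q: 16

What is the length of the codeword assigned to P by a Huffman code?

Repeatedly merge the two smallest:
combine Q(16), R(17) → 33
combine W(20), Z(21) → 41
combine P(29), 33 → 62
combine U(35), 41 → 76
combine V(47), 62 → 109
combine 76, S(99) → 175
combine 109, 175 → 284
P sits 3 levels below the root, so its codeword is 3 bits.

3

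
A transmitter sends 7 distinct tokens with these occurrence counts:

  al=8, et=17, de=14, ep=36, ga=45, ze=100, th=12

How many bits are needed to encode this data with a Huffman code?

547

Merge the two smallest weights repeatedly:
merge al(8) and th(12): 20
merge de(14) and et(17): 31
merge 20 and 31: 51
merge ep(36) and ga(45): 81
merge 51 and 81: 132
merge ze(100) and 132: 232
Total encoded bits = sum of merged weights = 20 + 31 + 51 + 81 + 132 + 232 = 547.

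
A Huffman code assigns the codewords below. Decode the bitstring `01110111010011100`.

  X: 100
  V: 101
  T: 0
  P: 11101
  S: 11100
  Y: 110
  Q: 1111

TPYXS

Read left to right; each codeword is recognised as soon as it completes (prefix code):
  0→T | 11101→P | 110→Y | 100→X | 11100→S
Decoded message: TPYXS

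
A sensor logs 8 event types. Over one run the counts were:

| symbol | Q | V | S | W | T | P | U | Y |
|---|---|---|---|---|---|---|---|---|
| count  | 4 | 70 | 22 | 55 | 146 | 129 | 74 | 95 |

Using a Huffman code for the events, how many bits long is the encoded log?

Merge the two smallest weights repeatedly:
merge Q(4) and S(22): 26
merge 26 and W(55): 81
merge V(70) and U(74): 144
merge 81 and Y(95): 176
merge P(129) and 144: 273
merge T(146) and 176: 322
merge 273 and 322: 595
Total encoded bits = sum of merged weights = 26 + 81 + 144 + 176 + 273 + 322 + 595 = 1617.

1617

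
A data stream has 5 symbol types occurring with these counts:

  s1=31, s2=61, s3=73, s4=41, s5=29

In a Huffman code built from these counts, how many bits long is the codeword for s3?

Build the tree from the bottom:
merge s5(29) and s1(31): 60
merge s4(41) and 60: 101
merge s2(61) and s3(73): 134
merge 101 and 134: 235
The subtree containing s3 is merged 2 times, so code length = 2.

2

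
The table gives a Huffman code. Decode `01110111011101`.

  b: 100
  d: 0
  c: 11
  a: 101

Read left to right; each codeword is recognised as soon as it completes (prefix code):
  0→d | 11→c | 101→a | 11→c | 0→d | 11→c | 101→a
Decoded message: dcacdca

dcacdca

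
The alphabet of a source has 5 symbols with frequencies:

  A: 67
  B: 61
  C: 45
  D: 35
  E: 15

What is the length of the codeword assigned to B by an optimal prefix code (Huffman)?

Build the tree from the bottom:
E(15) + D(35) → 50
C(45) + 50 → 95
B(61) + A(67) → 128
95 + 128 → 223
The subtree containing B is merged 2 times, so code length = 2.

2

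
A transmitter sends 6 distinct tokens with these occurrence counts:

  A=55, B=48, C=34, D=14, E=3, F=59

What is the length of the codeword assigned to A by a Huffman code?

2

Build the tree from the bottom:
combine E(3), D(14) → 17
combine 17, C(34) → 51
combine B(48), 51 → 99
combine A(55), F(59) → 114
combine 99, 114 → 213
A's leaf is at depth 2, giving a 2-bit codeword.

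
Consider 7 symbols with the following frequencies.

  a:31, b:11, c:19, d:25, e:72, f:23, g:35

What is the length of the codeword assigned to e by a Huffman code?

2

Build the tree from the bottom:
merge b(11) and c(19): 30
merge f(23) and d(25): 48
merge 30 and a(31): 61
merge g(35) and 48: 83
merge 61 and e(72): 133
merge 83 and 133: 216
e sits 2 levels below the root, so its codeword is 2 bits.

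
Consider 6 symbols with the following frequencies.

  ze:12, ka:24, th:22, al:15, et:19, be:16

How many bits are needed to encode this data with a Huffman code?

278

Build the Huffman tree bottom-up:
ze(12) + al(15) → 27
be(16) + et(19) → 35
th(22) + ka(24) → 46
27 + 35 → 62
46 + 62 → 108
Total encoded bits = sum of merged weights = 27 + 35 + 46 + 62 + 108 = 278.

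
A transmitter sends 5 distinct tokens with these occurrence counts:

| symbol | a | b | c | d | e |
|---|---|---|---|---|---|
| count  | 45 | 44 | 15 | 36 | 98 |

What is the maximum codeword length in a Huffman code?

3

Merge the two lowest-weight nodes at each step:
c(15) + d(36) → 51
b(44) + a(45) → 89
51 + 89 → 140
e(98) + 140 → 238
Maximum depth reached is 3.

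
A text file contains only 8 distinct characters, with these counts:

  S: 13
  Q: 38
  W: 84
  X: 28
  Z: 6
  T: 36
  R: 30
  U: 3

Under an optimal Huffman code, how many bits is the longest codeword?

Merge the two lowest-weight nodes at each step:
U(3) + Z(6) → 9
9 + S(13) → 22
22 + X(28) → 50
R(30) + T(36) → 66
Q(38) + 50 → 88
66 + W(84) → 150
88 + 150 → 238
The first pair merged (U, Z) ends up deepest, at depth 5.

5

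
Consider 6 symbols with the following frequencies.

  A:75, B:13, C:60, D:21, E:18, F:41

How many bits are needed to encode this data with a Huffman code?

Build the Huffman tree bottom-up:
B(13) + E(18) → 31
D(21) + 31 → 52
F(41) + 52 → 93
C(60) + A(75) → 135
93 + 135 → 228
The encoded length is the sum of every internal node's weight: 31 + 52 + 93 + 135 + 228 = 539 bits.

539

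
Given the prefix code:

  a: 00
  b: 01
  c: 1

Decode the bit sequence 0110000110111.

Read left to right; each codeword is recognised as soon as it completes (prefix code):
  01→b | 1→c | 00→a | 00→a | 1→c | 1→c | 01→b | 1→c | 1→c
Decoded message: bcaaccbcc

bcaaccbcc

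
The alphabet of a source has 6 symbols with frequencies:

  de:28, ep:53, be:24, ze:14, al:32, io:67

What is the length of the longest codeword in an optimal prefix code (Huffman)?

Merge the two lowest-weight nodes at each step:
combine ze(14), be(24) → 38
combine de(28), al(32) → 60
combine 38, ep(53) → 91
combine 60, io(67) → 127
combine 91, 127 → 218
Maximum depth reached is 3.

3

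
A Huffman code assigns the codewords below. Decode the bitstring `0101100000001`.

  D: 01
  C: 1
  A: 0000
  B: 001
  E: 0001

Read left to right; each codeword is recognised as soon as it completes (prefix code):
  01→D | 01→D | 1→C | 0000→A | 0001→E
Decoded message: DDCAE

DDCAE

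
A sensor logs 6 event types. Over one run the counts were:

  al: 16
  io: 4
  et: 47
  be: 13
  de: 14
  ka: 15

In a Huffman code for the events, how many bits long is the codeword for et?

Huffman merges, smallest pair first:
io(4) + be(13) → 17
de(14) + ka(15) → 29
al(16) + 17 → 33
29 + 33 → 62
et(47) + 62 → 109
et is merged only at the final step, so code length = 1.

1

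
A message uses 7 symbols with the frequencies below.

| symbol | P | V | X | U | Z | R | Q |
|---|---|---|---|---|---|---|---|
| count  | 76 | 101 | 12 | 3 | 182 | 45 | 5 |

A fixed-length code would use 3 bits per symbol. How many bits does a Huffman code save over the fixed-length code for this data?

Fixed-length: 3 bits × 424 symbols = 1272 bits.
Huffman merges:
combine U(3), Q(5) → 8
combine 8, X(12) → 20
combine 20, R(45) → 65
combine 65, P(76) → 141
combine V(101), 141 → 242
combine Z(182), 242 → 424
Huffman total = 8 + 20 + 65 + 141 + 242 + 424 = 900 bits.
Saving = 1272 − 900 = 372 bits.

372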